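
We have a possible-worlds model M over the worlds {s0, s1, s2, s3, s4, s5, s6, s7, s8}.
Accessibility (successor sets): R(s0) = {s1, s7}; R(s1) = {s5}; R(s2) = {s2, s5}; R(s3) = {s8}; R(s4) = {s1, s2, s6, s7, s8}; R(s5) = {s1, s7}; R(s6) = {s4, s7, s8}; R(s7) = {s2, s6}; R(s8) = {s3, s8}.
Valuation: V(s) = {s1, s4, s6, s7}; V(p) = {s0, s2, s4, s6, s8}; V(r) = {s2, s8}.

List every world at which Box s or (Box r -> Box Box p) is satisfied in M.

Let φ = Box s or (Box r -> Box Box p). Evaluate φ at each world:
  s0 (successors {s1, s7}): φ is true.
  s1 (successors {s5}): φ is true.
  s2 (successors {s2, s5}): φ is true.
  s3 (successors {s8}): φ is false.
  s4 (successors {s1, s2, s6, s7, s8}): φ is true.
  s5 (successors {s1, s7}): φ is true.
  s6 (successors {s4, s7, s8}): φ is true.
  s7 (successors {s2, s6}): φ is true.
  s8 (successors {s3, s8}): φ is true.
For instance, at s2:
  At s2: Box s is false, Box r -> Box Box p is true, so Box s or (Box r -> Box Box p) is true.
    At s2: Box s requires s at every successor {s2, s5}.
      s fails at s2, so Box s is false at s2.
    At s2: Box r is false, Box Box p is false, so Box r -> Box Box p is true.
      At s2: Box r requires r at every successor {s2, s5}.
        r fails at s5, so Box r is false at s2.
      At s2: Box Box p requires Box p at every successor {s2, s5}.
        Box p fails at s2, so Box Box p is false at s2.
Satisfying worlds: {s0, s1, s2, s4, s5, s6, s7, s8}

s0, s1, s2, s4, s5, s6, s7, s8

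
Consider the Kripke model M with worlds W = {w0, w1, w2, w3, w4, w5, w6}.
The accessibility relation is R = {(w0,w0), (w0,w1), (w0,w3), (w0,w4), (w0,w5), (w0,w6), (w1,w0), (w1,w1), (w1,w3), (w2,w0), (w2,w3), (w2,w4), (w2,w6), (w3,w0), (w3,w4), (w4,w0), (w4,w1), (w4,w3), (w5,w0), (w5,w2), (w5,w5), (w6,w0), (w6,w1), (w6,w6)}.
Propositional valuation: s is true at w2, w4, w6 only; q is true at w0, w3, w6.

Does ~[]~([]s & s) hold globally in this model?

No

Recall that []ψ holds at a world iff ψ holds at every accessible world, and <>ψ holds iff ψ holds at some accessible world.
Let φ = ~[]~([]s & s). Evaluate φ at each world:
  w0 (successors {w0, w1, w3, w4, w5, w6}): φ is false.
  w1 (successors {w0, w1, w3}): φ is false.
  w2 (successors {w0, w3, w4, w6}): φ is false.
  w3 (successors {w0, w4}): φ is false.
  w4 (successors {w0, w1, w3}): φ is false.
  w5 (successors {w0, w2, w5}): φ is false.
  w6 (successors {w0, w1, w6}): φ is false.
Detail at w0 (counterexample):
  At w0: []~([]s & s) is true, so ~[]~([]s & s) is false.
    At w0: []~([]s & s) requires ~([]s & s) at every successor {w0, w1, w3, w4, w5, w6}.
      At w0: ~([]s & s) is true.
      At w1: ~([]s & s) is true.
      At w3: ~([]s & s) is true.
      At w4: ~([]s & s) is true.
      At w5: ~([]s & s) is true.
      At w6: ~([]s & s) is true.
    So []~([]s & s) is true at w0.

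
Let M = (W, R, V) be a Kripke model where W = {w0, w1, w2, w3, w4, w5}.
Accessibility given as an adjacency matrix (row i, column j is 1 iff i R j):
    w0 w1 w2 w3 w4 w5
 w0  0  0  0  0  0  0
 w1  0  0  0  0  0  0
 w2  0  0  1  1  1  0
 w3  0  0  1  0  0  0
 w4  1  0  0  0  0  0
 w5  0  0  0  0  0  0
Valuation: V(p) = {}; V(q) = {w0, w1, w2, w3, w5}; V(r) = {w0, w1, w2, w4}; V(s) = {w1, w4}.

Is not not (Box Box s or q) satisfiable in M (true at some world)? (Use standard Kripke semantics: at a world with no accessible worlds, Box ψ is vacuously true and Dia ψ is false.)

Yes

Let φ = not not (Box Box s or q). Evaluate φ at each world:
  w0 (successors ∅): φ is true.
  w1 (successors ∅): φ is true.
  w2 (successors {w2, w3, w4}): φ is true.
  w3 (successors {w2}): φ is true.
  w4 (successors {w0}): φ is true.
  w5 (successors ∅): φ is true.
Detail at w0 (witness):
  At w0: not (Box Box s or q) is false, so not not (Box Box s or q) is true.
    At w0: Box Box s or q is true, so not (Box Box s or q) is false.
      At w0: Box Box s is true, q is true, so Box Box s or q is true.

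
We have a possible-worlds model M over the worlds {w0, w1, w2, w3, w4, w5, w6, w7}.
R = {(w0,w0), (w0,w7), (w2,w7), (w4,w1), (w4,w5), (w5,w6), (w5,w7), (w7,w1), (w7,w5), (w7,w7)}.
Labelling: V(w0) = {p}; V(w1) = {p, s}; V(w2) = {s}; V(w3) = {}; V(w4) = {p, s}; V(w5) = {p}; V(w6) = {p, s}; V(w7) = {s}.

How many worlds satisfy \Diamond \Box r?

Let φ = \Diamond \Box r. Evaluate φ at each world:
  w0 (successors {w0, w7}): φ is false.
  w1 (successors ∅): φ is false.
  w2 (successors {w7}): φ is false.
  w3 (successors ∅): φ is false.
  w4 (successors {w1, w5}): φ is true.
  w5 (successors {w6, w7}): φ is true.
  w6 (successors ∅): φ is false.
  w7 (successors {w1, w5, w7}): φ is true.
For instance, at w4:
  At w4: \Diamond \Box r requires \Box r at some successor in {w1, w5}.
    \Box r holds at w1, so \Diamond \Box r is true at w4.
      At w1: no accessible worlds, so \Box r holds vacuously.
Satisfying worlds: {w4, w5, w7}

3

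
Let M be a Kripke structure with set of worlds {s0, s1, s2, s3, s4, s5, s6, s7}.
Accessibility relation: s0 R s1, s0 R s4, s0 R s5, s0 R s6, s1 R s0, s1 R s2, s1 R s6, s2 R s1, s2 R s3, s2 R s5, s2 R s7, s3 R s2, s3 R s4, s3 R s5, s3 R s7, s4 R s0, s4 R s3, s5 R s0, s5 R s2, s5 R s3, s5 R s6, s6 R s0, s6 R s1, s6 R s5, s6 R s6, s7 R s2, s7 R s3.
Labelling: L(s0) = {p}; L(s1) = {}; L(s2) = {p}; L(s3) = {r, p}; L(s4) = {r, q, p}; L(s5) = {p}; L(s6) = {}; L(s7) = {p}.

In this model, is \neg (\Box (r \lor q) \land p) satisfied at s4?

Yes

At s4: \Box (r \lor q) \land p is false, so \neg (\Box (r \lor q) \land p) is true.
  At s4: \Box (r \lor q) is false, p is true, so \Box (r \lor q) \land p is false.
    At s4: \Box (r \lor q) requires r \lor q at every successor {s0, s3}.
      r \lor q fails at s0, so \Box (r \lor q) is false at s4.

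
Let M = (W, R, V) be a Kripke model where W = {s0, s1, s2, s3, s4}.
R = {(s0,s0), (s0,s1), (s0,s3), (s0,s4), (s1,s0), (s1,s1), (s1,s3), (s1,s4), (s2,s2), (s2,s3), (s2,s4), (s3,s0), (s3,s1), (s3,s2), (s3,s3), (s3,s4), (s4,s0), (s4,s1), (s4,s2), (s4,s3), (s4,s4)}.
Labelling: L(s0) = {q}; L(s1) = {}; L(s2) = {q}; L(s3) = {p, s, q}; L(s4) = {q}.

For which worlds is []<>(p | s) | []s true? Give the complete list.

Let φ = []<>(p | s) | []s. Evaluate φ at each world:
  s0 (successors {s0, s1, s3, s4}): φ is true.
  s1 (successors {s0, s1, s3, s4}): φ is true.
  s2 (successors {s2, s3, s4}): φ is true.
  s3 (successors {s0, s1, s2, s3, s4}): φ is true.
  s4 (successors {s0, s1, s2, s3, s4}): φ is true.
For instance, at s4:
  At s4: []<>(p | s) is true, []s is false, so []<>(p | s) | []s is true.
    At s4: []<>(p | s) requires <>(p | s) at every successor {s0, s1, s2, s3, s4}.
      At s0: <>(p | s) is true.
      At s1: <>(p | s) is true.
      At s2: <>(p | s) is true.
      At s3: <>(p | s) is true.
      At s4: <>(p | s) is true.
    So []<>(p | s) is true at s4.
    At s4: []s requires s at every successor {s0, s1, s2, s3, s4}.
      s fails at s0, so []s is false at s4.
Satisfying worlds: {s0, s1, s2, s3, s4}

s0, s1, s2, s3, s4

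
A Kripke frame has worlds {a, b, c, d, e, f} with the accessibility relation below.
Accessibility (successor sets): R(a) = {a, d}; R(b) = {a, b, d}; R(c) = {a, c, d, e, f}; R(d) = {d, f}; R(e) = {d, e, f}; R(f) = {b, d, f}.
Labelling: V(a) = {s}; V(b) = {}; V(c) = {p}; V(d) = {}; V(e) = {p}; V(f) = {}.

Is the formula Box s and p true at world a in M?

No

Recall that Box ψ holds at a world iff ψ holds at every accessible world, and Dia ψ holds iff ψ holds at some accessible world.
At a: Box s is false, p is false, so Box s and p is false.
  At a: Box s requires s at every successor {a, d}.
    s fails at d, so Box s is false at a.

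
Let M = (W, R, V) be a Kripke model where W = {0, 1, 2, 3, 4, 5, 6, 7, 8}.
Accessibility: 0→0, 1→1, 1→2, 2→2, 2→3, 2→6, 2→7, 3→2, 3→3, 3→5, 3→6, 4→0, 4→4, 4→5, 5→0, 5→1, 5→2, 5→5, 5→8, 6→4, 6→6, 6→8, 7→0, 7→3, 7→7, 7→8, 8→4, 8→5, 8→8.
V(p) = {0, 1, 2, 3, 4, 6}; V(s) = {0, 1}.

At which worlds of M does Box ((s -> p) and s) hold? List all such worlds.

0

Recall that Box ψ holds at a world iff ψ holds at every accessible world, and Dia ψ holds iff ψ holds at some accessible world.
Let φ = Box ((s -> p) and s). Evaluate φ at each world:
  0 (successors {0}): φ is true.
  1 (successors {1, 2}): φ is false.
  2 (successors {2, 3, 6, 7}): φ is false.
  3 (successors {2, 3, 5, 6}): φ is false.
  4 (successors {0, 4, 5}): φ is false.
  5 (successors {0, 1, 2, 5, 8}): φ is false.
  6 (successors {4, 6, 8}): φ is false.
  7 (successors {0, 3, 7, 8}): φ is false.
  8 (successors {4, 5, 8}): φ is false.
For instance, at 5:
  At 5: Box ((s -> p) and s) requires (s -> p) and s at every successor {0, 1, 2, 5, 8}.
    (s -> p) and s fails at 2, so Box ((s -> p) and s) is false at 5.
Satisfying worlds: {0}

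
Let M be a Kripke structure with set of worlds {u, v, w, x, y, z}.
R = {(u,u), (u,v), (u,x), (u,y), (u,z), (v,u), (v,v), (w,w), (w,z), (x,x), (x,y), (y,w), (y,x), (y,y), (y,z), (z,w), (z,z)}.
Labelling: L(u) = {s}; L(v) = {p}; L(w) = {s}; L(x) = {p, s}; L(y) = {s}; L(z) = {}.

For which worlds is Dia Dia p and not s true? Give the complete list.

v

Let φ = Dia Dia p and not s. Evaluate φ at each world:
  u (successors {u, v, x, y, z}): φ is false.
  v (successors {u, v}): φ is true.
  w (successors {w, z}): φ is false.
  x (successors {x, y}): φ is false.
  y (successors {w, x, y, z}): φ is false.
  z (successors {w, z}): φ is false.
For instance, at y:
  At y: Dia Dia p is true, not s is false, so Dia Dia p and not s is false.
    At y: Dia Dia p requires Dia p at some successor in {w, x, y, z}.
      Dia p holds at x, so Dia Dia p is true at y.
Satisfying worlds: {v}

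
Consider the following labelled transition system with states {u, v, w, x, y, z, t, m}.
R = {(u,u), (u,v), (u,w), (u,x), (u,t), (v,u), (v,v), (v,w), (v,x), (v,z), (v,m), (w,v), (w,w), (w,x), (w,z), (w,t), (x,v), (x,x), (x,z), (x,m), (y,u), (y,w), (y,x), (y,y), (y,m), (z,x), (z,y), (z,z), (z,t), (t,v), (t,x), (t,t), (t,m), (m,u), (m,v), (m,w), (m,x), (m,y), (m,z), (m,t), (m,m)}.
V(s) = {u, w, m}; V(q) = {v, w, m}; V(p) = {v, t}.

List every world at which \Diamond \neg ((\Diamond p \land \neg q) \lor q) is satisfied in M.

Let φ = \Diamond \neg ((\Diamond p \land \neg q) \lor q). Evaluate φ at each world:
  u (successors {u, v, w, x, t}): φ is false.
  v (successors {u, v, w, x, z, m}): φ is false.
  w (successors {v, w, x, z, t}): φ is false.
  x (successors {v, x, z, m}): φ is false.
  y (successors {u, w, x, y, m}): φ is true.
  z (successors {x, y, z, t}): φ is true.
  t (successors {v, x, t, m}): φ is false.
  m (successors {u, v, w, x, y, z, t, m}): φ is true.
For instance, at t:
  At t: \Diamond \neg ((\Diamond p \land \neg q) \lor q) requires \neg ((\Diamond p \land \neg q) \lor q) at some successor in {v, x, t, m}.
    At v: \neg ((\Diamond p \land \neg q) \lor q) is false.
    At x: \neg ((\Diamond p \land \neg q) \lor q) is false.
    At t: \neg ((\Diamond p \land \neg q) \lor q) is false.
    At m: \neg ((\Diamond p \land \neg q) \lor q) is false.
  So \Diamond \neg ((\Diamond p \land \neg q) \lor q) is false at t.
Satisfying worlds: {y, z, m}

y, z, m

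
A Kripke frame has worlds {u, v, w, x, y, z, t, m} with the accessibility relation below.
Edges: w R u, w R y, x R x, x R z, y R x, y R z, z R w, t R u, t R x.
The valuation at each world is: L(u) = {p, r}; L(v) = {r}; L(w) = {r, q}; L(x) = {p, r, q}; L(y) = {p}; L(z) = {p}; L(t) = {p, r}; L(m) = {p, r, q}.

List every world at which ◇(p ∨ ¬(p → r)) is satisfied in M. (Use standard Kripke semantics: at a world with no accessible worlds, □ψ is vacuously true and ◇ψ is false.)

Let φ = ◇(p ∨ ¬(p → r)). Evaluate φ at each world:
  u (successors ∅): φ is false.
  v (successors ∅): φ is false.
  w (successors {u, y}): φ is true.
  x (successors {x, z}): φ is true.
  y (successors {x, z}): φ is true.
  z (successors {w}): φ is false.
  t (successors {u, x}): φ is true.
  m (successors ∅): φ is false.
For instance, at z:
  At z: ◇(p ∨ ¬(p → r)) requires p ∨ ¬(p → r) at some successor in {w}.
    At w: p ∨ ¬(p → r) is false.
  So ◇(p ∨ ¬(p → r)) is false at z.
Satisfying worlds: {w, x, y, t}

w, x, y, t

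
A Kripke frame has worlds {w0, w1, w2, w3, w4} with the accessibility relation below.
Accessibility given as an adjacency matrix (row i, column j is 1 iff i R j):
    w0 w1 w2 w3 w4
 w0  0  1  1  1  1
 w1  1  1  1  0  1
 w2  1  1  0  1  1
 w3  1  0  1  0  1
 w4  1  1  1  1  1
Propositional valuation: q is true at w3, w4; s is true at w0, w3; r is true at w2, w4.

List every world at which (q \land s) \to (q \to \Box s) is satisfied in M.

w0, w1, w2, w4

Let φ = (q \land s) \to (q \to \Box s). Evaluate φ at each world:
  w0 (successors {w1, w2, w3, w4}): φ is true.
  w1 (successors {w0, w1, w2, w4}): φ is true.
  w2 (successors {w0, w1, w3, w4}): φ is true.
  w3 (successors {w0, w2, w4}): φ is false.
  w4 (successors {w0, w1, w2, w3, w4}): φ is true.
For instance, at w0:
  At w0: q \land s is false, q \to \Box s is true, so (q \land s) \to (q \to \Box s) is true.
    At w0: q is false, \Box s is false, so q \to \Box s is true.
      At w0: \Box s requires s at every successor {w1, w2, w3, w4}.
        s fails at w1, so \Box s is false at w0.
Satisfying worlds: {w0, w1, w2, w4}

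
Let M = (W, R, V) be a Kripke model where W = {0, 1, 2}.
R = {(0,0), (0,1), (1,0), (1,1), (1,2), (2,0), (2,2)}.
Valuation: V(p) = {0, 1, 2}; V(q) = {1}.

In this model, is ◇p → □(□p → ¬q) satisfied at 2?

Yes

At 2: ◇p is true, □(□p → ¬q) is true, so ◇p → □(□p → ¬q) is true.
  At 2: ◇p requires p at some successor in {0, 2}.
    p holds at 0, so ◇p is true at 2.
  At 2: □(□p → ¬q) requires □p → ¬q at every successor {0, 2}.
      At 0: □p is true, ¬q is true, so □p → ¬q is true.
      At 2: □p is true, ¬q is true, so □p → ¬q is true.
  So □(□p → ¬q) is true at 2.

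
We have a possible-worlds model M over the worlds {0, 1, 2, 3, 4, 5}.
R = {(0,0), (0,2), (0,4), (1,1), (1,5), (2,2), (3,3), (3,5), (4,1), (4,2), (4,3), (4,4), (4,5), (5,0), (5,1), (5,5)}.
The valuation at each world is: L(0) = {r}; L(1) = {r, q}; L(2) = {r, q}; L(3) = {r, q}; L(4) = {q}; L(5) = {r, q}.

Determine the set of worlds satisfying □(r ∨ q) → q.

Let φ = □(r ∨ q) → q. Evaluate φ at each world:
  0 (successors {0, 2, 4}): φ is false.
  1 (successors {1, 5}): φ is true.
  2 (successors {2}): φ is true.
  3 (successors {3, 5}): φ is true.
  4 (successors {1, 2, 3, 4, 5}): φ is true.
  5 (successors {0, 1, 5}): φ is true.
For instance, at 1:
  At 1: □(r ∨ q) is true, q is true, so □(r ∨ q) → q is true.
    At 1: □(r ∨ q) requires r ∨ q at every successor {1, 5}.
      At 1: r ∨ q is true.
      At 5: r ∨ q is true.
    So □(r ∨ q) is true at 1.
Satisfying worlds: {1, 2, 3, 4, 5}

1, 2, 3, 4, 5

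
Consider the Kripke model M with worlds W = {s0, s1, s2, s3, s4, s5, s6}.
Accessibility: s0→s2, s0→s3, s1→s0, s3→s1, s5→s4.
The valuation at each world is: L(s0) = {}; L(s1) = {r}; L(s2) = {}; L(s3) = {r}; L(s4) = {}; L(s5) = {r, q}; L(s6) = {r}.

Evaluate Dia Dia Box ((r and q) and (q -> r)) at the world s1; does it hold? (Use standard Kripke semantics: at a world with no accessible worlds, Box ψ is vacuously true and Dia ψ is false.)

Recall that Box ψ holds at a world iff ψ holds at every accessible world, and Dia ψ holds iff ψ holds at some accessible world.
At s1: Dia Dia Box ((r and q) and (q -> r)) requires Dia Box ((r and q) and (q -> r)) at some successor in {s0}.
  Dia Box ((r and q) and (q -> r)) holds at s0, so Dia Dia Box ((r and q) and (q -> r)) is true at s1.
    At s0: Dia Box ((r and q) and (q -> r)) requires Box ((r and q) and (q -> r)) at some successor in {s2, s3}.
      Box ((r and q) and (q -> r)) holds at s2, so Dia Box ((r and q) and (q -> r)) is true at s0.

Yes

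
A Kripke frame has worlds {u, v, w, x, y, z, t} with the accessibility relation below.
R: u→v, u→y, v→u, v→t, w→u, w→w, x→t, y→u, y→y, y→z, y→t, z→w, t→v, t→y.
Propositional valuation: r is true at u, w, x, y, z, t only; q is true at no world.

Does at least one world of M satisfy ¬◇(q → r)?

Let φ = ¬◇(q → r). Evaluate φ at each world:
  u (successors {v, y}): φ is false.
  v (successors {u, t}): φ is false.
  w (successors {u, w}): φ is false.
  x (successors {t}): φ is false.
  y (successors {u, y, z, t}): φ is false.
  z (successors {w}): φ is false.
  t (successors {v, y}): φ is false.
For instance, at v:
  At v: ◇(q → r) is true, so ¬◇(q → r) is false.
    At v: ◇(q → r) requires q → r at some successor in {u, t}.
      q → r holds at u, so ◇(q → r) is true at v.

No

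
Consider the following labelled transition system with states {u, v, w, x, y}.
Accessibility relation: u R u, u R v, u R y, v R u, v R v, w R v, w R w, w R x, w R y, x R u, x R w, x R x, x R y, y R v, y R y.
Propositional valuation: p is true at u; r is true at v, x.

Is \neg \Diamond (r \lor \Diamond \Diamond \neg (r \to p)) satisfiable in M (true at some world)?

Recall that \Diamond ψ holds at a world iff ψ holds at some accessible world.
Let φ = \neg \Diamond (r \lor \Diamond \Diamond \neg (r \to p)). Evaluate φ at each world:
  u (successors {u, v, y}): φ is false.
  v (successors {u, v}): φ is false.
  w (successors {v, w, x, y}): φ is false.
  x (successors {u, w, x, y}): φ is false.
  y (successors {v, y}): φ is false.
For instance, at w:
  At w: \Diamond (r \lor \Diamond \Diamond \neg (r \to p)) is true, so \neg \Diamond (r \lor \Diamond \Diamond \neg (r \to p)) is false.
    At w: \Diamond (r \lor \Diamond \Diamond \neg (r \to p)) requires r \lor \Diamond \Diamond \neg (r \to p) at some successor in {v, w, x, y}.
      r \lor \Diamond \Diamond \neg (r \to p) holds at v, so \Diamond (r \lor \Diamond \Diamond \neg (r \to p)) is true at w.

No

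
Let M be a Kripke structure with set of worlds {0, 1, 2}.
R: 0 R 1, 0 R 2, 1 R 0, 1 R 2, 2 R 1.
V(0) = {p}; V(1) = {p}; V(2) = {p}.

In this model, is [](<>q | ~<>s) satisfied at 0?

Yes

At 0: [](<>q | ~<>s) requires <>q | ~<>s at every successor {1, 2}.
    At 1: <>q is false, ~<>s is true, so <>q | ~<>s is true.
      At 1: <>q requires q at some successor in {0, 2}.
        At 0: q is false.
        At 2: q is false.
      So <>q is false at 1.
      At 1: <>s is false, so ~<>s is true.
    At 2: <>q is false, ~<>s is true, so <>q | ~<>s is true.
      At 2: <>q requires q at some successor in {1}.
        At 1: q is false.
      So <>q is false at 2.
      At 2: <>s is false, so ~<>s is true.
So [](<>q | ~<>s) is true at 0.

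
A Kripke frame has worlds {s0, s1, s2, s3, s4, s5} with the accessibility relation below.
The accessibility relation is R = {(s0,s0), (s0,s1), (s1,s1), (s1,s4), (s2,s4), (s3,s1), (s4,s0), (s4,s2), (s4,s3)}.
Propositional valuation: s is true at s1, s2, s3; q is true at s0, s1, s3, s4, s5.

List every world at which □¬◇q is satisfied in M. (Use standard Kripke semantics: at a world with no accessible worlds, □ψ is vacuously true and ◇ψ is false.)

s5

Recall that □ψ holds at a world iff ψ holds at every accessible world, and ◇ψ holds iff ψ holds at some accessible world.
Let φ = □¬◇q. Evaluate φ at each world:
  s0 (successors {s0, s1}): φ is false.
  s1 (successors {s1, s4}): φ is false.
  s2 (successors {s4}): φ is false.
  s3 (successors {s1}): φ is false.
  s4 (successors {s0, s2, s3}): φ is false.
  s5 (successors ∅): φ is true.
For instance, at s3:
  At s3: □¬◇q requires ¬◇q at every successor {s1}.
    ¬◇q fails at s1, so □¬◇q is false at s3.
      At s1: ◇q is true, so ¬◇q is false.
Satisfying worlds: {s5}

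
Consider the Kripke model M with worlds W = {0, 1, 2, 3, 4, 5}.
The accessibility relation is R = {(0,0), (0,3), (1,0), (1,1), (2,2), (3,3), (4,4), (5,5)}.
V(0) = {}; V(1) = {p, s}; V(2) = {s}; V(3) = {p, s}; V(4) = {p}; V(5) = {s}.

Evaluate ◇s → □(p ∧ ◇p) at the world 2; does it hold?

No

At 2: ◇s is true, □(p ∧ ◇p) is false, so ◇s → □(p ∧ ◇p) is false.
  At 2: ◇s requires s at some successor in {2}.
    s holds at 2, so ◇s is true at 2.
  At 2: □(p ∧ ◇p) requires p ∧ ◇p at every successor {2}.
    p ∧ ◇p fails at 2, so □(p ∧ ◇p) is false at 2.
      At 2: p is false, ◇p is false, so p ∧ ◇p is false.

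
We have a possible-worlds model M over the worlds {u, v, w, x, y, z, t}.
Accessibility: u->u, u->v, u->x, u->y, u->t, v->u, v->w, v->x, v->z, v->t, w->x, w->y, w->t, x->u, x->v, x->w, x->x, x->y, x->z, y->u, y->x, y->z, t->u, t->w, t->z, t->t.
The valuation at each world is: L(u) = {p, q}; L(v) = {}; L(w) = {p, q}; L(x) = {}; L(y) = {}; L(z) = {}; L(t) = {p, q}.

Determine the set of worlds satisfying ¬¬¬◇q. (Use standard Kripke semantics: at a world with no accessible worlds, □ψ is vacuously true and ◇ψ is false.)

Recall that ◇ψ holds at a world iff ψ holds at some accessible world.
Let φ = ¬¬¬◇q. Evaluate φ at each world:
  u (successors {u, v, x, y, t}): φ is false.
  v (successors {u, w, x, z, t}): φ is false.
  w (successors {x, y, t}): φ is false.
  x (successors {u, v, w, x, y, z}): φ is false.
  y (successors {u, x, z}): φ is false.
  z (successors ∅): φ is true.
  t (successors {u, w, z, t}): φ is false.
For instance, at y:
  At y: ¬¬◇q is true, so ¬¬¬◇q is false.
    At y: ¬◇q is false, so ¬¬◇q is true.
      At y: ◇q is true, so ¬◇q is false.
Satisfying worlds: {z}

z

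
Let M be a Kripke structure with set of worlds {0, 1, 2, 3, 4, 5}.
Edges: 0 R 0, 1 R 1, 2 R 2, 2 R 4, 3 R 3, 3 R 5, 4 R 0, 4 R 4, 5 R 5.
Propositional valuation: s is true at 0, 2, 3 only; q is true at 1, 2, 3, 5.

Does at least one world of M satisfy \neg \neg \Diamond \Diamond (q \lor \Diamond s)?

Yes

Recall that \Diamond ψ holds at a world iff ψ holds at some accessible world.
Let φ = \neg \neg \Diamond \Diamond (q \lor \Diamond s). Evaluate φ at each world:
  0 (successors {0}): φ is true.
  1 (successors {1}): φ is true.
  2 (successors {2, 4}): φ is true.
  3 (successors {3, 5}): φ is true.
  4 (successors {0, 4}): φ is true.
  5 (successors {5}): φ is true.
Detail at 0 (witness):
  At 0: \neg \Diamond \Diamond (q \lor \Diamond s) is false, so \neg \neg \Diamond \Diamond (q \lor \Diamond s) is true.
    At 0: \Diamond \Diamond (q \lor \Diamond s) is true, so \neg \Diamond \Diamond (q \lor \Diamond s) is false.
      At 0: \Diamond \Diamond (q \lor \Diamond s) requires \Diamond (q \lor \Diamond s) at some successor in {0}.
        \Diamond (q \lor \Diamond s) holds at 0, so \Diamond \Diamond (q \lor \Diamond s) is true at 0.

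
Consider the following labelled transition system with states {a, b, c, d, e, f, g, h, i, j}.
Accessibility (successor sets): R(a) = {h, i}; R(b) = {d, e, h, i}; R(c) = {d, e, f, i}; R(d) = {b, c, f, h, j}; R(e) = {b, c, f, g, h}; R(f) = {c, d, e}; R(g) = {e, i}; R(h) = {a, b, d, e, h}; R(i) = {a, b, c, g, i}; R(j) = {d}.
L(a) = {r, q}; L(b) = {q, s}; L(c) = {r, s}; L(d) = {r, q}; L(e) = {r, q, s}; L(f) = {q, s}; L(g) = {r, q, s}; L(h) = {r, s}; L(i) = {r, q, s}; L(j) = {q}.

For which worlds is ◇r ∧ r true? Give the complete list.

a, c, d, e, g, h, i

Let φ = ◇r ∧ r. Evaluate φ at each world:
  a (successors {h, i}): φ is true.
  b (successors {d, e, h, i}): φ is false.
  c (successors {d, e, f, i}): φ is true.
  d (successors {b, c, f, h, j}): φ is true.
  e (successors {b, c, f, g, h}): φ is true.
  f (successors {c, d, e}): φ is false.
  g (successors {e, i}): φ is true.
  h (successors {a, b, d, e, h}): φ is true.
  i (successors {a, b, c, g, i}): φ is true.
  j (successors {d}): φ is false.
For instance, at e:
  At e: ◇r is true, r is true, so ◇r ∧ r is true.
    At e: ◇r requires r at some successor in {b, c, f, g, h}.
      r holds at c, so ◇r is true at e.
Satisfying worlds: {a, c, d, e, g, h, i}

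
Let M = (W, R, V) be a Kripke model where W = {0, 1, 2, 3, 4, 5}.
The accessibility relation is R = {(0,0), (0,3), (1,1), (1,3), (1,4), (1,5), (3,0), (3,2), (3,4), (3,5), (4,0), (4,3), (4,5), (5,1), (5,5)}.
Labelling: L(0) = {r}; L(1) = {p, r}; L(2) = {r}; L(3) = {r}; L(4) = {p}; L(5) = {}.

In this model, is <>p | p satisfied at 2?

No

Recall that <>ψ holds at a world iff ψ holds at some accessible world.
At 2: <>p is false, p is false, so <>p | p is false.
  At 2: no accessible worlds, so <>p is false.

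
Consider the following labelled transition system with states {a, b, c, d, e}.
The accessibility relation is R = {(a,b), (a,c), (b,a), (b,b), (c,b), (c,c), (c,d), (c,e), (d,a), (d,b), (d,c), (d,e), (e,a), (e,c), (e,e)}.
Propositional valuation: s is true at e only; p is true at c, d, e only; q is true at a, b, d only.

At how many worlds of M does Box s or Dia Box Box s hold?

Recall that Box ψ holds at a world iff ψ holds at every accessible world, and Dia ψ holds iff ψ holds at some accessible world.
Let φ = Box s or Dia Box Box s. Evaluate φ at each world:
  a (successors {b, c}): φ is false.
  b (successors {a, b}): φ is false.
  c (successors {b, c, d, e}): φ is false.
  d (successors {a, b, c, e}): φ is false.
  e (successors {a, c, e}): φ is false.
For instance, at d:
  At d: Box s is false, Dia Box Box s is false, so Box s or Dia Box Box s is false.
    At d: Box s requires s at every successor {a, b, c, e}.
      s fails at a, so Box s is false at d.
    At d: Dia Box Box s requires Box Box s at some successor in {a, b, c, e}.
      At a: Box Box s is false.
      At b: Box Box s is false.
      At c: Box Box s is false.
      At e: Box Box s is false.
    So Dia Box Box s is false at d.
Satisfying worlds: none.

0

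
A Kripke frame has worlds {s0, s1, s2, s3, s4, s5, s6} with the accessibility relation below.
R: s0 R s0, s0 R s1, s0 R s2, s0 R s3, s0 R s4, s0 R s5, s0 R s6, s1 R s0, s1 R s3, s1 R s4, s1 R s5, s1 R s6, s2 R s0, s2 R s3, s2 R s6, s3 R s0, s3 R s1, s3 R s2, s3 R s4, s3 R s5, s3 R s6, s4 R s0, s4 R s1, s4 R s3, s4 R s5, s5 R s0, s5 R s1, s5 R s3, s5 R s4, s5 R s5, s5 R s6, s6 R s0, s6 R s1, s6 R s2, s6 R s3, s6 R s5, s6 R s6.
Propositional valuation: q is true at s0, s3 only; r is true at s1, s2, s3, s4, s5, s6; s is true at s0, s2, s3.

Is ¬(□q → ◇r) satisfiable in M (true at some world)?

No

Let φ = ¬(□q → ◇r). Evaluate φ at each world:
  s0 (successors {s0, s1, s2, s3, s4, s5, s6}): φ is false.
  s1 (successors {s0, s3, s4, s5, s6}): φ is false.
  s2 (successors {s0, s3, s6}): φ is false.
  s3 (successors {s0, s1, s2, s4, s5, s6}): φ is false.
  s4 (successors {s0, s1, s3, s5}): φ is false.
  s5 (successors {s0, s1, s3, s4, s5, s6}): φ is false.
  s6 (successors {s0, s1, s2, s3, s5, s6}): φ is false.
For instance, at s2:
  At s2: □q → ◇r is true, so ¬(□q → ◇r) is false.
    At s2: □q is false, ◇r is true, so □q → ◇r is true.
      At s2: □q requires q at every successor {s0, s3, s6}.
        q fails at s6, so □q is false at s2.
      At s2: ◇r requires r at some successor in {s0, s3, s6}.
        r holds at s3, so ◇r is true at s2.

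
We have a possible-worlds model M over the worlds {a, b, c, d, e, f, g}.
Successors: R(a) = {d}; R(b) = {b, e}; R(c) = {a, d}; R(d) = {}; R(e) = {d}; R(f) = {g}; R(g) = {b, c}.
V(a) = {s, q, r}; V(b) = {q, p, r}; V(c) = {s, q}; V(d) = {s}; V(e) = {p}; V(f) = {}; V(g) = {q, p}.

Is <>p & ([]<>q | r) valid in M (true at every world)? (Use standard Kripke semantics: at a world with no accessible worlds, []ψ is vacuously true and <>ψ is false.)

Let φ = <>p & ([]<>q | r). Evaluate φ at each world:
  a (successors {d}): φ is false.
  b (successors {b, e}): φ is true.
  c (successors {a, d}): φ is false.
  d (successors ∅): φ is false.
  e (successors {d}): φ is false.
  f (successors {g}): φ is true.
  g (successors {b, c}): φ is true.
Detail at a (counterexample):
  At a: <>p is false, []<>q | r is true, so <>p & ([]<>q | r) is false.
    At a: <>p requires p at some successor in {d}.
      At d: p is false.
    So <>p is false at a.
    At a: []<>q is false, r is true, so []<>q | r is true.
      At a: []<>q requires <>q at every successor {d}.
        <>q fails at d, so []<>q is false at a.

No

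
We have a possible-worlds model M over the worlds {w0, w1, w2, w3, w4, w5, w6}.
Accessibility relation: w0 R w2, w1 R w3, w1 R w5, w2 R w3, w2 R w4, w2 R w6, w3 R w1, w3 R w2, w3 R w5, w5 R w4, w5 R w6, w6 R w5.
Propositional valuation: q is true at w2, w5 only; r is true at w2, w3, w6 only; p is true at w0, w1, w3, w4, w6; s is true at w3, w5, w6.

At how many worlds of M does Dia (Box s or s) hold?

Let φ = Dia (Box s or s). Evaluate φ at each world:
  w0 (successors {w2}): φ is false.
  w1 (successors {w3, w5}): φ is true.
  w2 (successors {w3, w4, w6}): φ is true.
  w3 (successors {w1, w2, w5}): φ is true.
  w4 (successors ∅): φ is false.
  w5 (successors {w4, w6}): φ is true.
  w6 (successors {w5}): φ is true.
For instance, at w5:
  At w5: Dia (Box s or s) requires Box s or s at some successor in {w4, w6}.
    Box s or s holds at w4, so Dia (Box s or s) is true at w5.
      At w4: Box s is true, s is false, so Box s or s is true.
Satisfying worlds: {w1, w2, w3, w5, w6}

5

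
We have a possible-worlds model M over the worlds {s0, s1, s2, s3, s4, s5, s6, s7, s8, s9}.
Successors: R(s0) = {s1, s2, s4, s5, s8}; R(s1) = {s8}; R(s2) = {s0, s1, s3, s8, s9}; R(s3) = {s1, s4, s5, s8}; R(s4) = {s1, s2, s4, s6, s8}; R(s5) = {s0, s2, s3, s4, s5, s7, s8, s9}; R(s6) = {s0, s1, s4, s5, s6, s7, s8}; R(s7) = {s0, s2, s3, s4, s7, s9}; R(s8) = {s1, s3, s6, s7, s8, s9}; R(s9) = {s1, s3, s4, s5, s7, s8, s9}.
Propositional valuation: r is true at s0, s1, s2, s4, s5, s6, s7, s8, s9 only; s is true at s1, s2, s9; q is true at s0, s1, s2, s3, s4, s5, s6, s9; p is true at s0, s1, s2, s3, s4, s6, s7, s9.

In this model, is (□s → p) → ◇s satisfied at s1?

At s1: □s → p is true, ◇s is false, so (□s → p) → ◇s is false.
  At s1: □s is false, p is true, so □s → p is true.
    At s1: □s requires s at every successor {s8}.
      s fails at s8, so □s is false at s1.
  At s1: ◇s requires s at some successor in {s8}.
    At s8: s is false.
  So ◇s is false at s1.

No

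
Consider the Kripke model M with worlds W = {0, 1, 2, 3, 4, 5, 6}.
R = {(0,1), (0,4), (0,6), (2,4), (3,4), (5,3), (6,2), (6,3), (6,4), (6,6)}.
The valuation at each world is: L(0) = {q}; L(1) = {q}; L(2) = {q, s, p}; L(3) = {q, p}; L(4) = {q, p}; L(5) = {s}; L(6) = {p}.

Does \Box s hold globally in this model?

No

Let φ = \Box s. Evaluate φ at each world:
  0 (successors {1, 4, 6}): φ is false.
  1 (successors ∅): φ is true.
  2 (successors {4}): φ is false.
  3 (successors {4}): φ is false.
  4 (successors ∅): φ is true.
  5 (successors {3}): φ is false.
  6 (successors {2, 3, 4, 6}): φ is false.
Detail at 0 (counterexample):
  At 0: \Box s requires s at every successor {1, 4, 6}.
    s fails at 1, so \Box s is false at 0.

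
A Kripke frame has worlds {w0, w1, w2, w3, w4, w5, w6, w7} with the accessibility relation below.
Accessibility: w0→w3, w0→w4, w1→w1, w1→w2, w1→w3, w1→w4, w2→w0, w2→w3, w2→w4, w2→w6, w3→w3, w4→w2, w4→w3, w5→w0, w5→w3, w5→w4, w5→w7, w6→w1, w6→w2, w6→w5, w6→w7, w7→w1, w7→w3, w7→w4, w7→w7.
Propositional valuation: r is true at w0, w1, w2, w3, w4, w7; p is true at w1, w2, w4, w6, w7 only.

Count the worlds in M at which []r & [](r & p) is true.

0

Recall that []ψ holds at a world iff ψ holds at every accessible world, and <>ψ holds iff ψ holds at some accessible world.
Let φ = []r & [](r & p). Evaluate φ at each world:
  w0 (successors {w3, w4}): φ is false.
  w1 (successors {w1, w2, w3, w4}): φ is false.
  w2 (successors {w0, w3, w4, w6}): φ is false.
  w3 (successors {w3}): φ is false.
  w4 (successors {w2, w3}): φ is false.
  w5 (successors {w0, w3, w4, w7}): φ is false.
  w6 (successors {w1, w2, w5, w7}): φ is false.
  w7 (successors {w1, w3, w4, w7}): φ is false.
For instance, at w6:
  At w6: []r is false, [](r & p) is false, so []r & [](r & p) is false.
    At w6: []r requires r at every successor {w1, w2, w5, w7}.
      r fails at w5, so []r is false at w6.
    At w6: [](r & p) requires r & p at every successor {w1, w2, w5, w7}.
      r & p fails at w5, so [](r & p) is false at w6.
Satisfying worlds: none.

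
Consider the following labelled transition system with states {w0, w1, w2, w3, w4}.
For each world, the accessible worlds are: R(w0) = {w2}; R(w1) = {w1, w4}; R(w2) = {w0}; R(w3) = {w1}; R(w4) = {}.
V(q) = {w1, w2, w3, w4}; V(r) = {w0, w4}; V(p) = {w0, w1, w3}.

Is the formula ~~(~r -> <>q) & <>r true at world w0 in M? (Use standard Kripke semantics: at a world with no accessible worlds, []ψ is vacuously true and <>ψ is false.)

No

At w0: ~~(~r -> <>q) is true, <>r is false, so ~~(~r -> <>q) & <>r is false.
  At w0: ~(~r -> <>q) is false, so ~~(~r -> <>q) is true.
    At w0: ~r -> <>q is true, so ~(~r -> <>q) is false.
      At w0: ~r is false, <>q is true, so ~r -> <>q is true.
  At w0: <>r requires r at some successor in {w2}.
    At w2: r is false.
  So <>r is false at w0.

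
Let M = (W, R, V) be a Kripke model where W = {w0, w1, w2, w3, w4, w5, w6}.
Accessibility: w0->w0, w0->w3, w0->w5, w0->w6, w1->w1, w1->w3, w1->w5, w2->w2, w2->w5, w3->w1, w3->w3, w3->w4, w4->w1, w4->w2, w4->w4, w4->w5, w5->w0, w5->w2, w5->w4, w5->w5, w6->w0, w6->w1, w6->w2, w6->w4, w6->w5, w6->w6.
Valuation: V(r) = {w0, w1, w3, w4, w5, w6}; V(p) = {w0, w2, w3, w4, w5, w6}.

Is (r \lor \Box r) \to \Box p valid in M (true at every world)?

No

Recall that \Box ψ holds at a world iff ψ holds at every accessible world, and \Diamond ψ holds iff ψ holds at some accessible world.
Let φ = (r \lor \Box r) \to \Box p. Evaluate φ at each world:
  w0 (successors {w0, w3, w5, w6}): φ is true.
  w1 (successors {w1, w3, w5}): φ is false.
  w2 (successors {w2, w5}): φ is true.
  w3 (successors {w1, w3, w4}): φ is false.
  w4 (successors {w1, w2, w4, w5}): φ is false.
  w5 (successors {w0, w2, w4, w5}): φ is true.
  w6 (successors {w0, w1, w2, w4, w5, w6}): φ is false.
Detail at w1 (counterexample):
  At w1: r \lor \Box r is true, \Box p is false, so (r \lor \Box r) \to \Box p is false.
    At w1: r is true, \Box r is true, so r \lor \Box r is true.
      At w1: \Box r requires r at every successor {w1, w3, w5}.
        At w1: r is true.
        At w3: r is true.
        At w5: r is true.
      So \Box r is true at w1.
    At w1: \Box p requires p at every successor {w1, w3, w5}.
      p fails at w1, so \Box p is false at w1.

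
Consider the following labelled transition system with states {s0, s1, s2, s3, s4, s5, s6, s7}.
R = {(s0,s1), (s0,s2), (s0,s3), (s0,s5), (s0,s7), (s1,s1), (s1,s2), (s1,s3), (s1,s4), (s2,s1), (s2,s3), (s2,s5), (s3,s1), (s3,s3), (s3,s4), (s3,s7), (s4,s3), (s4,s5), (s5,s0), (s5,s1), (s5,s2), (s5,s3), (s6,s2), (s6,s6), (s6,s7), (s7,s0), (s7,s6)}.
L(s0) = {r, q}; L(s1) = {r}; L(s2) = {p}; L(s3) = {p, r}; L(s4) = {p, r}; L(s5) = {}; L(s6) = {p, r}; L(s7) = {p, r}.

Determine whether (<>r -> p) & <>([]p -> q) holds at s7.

At s7: <>r -> p is true, <>([]p -> q) is true, so (<>r -> p) & <>([]p -> q) is true.
  At s7: <>r is true, p is true, so <>r -> p is true.
    At s7: <>r requires r at some successor in {s0, s6}.
      r holds at s0, so <>r is true at s7.
  At s7: <>([]p -> q) requires []p -> q at some successor in {s0, s6}.
    []p -> q holds at s0, so <>([]p -> q) is true at s7.
      At s0: []p is false, q is true, so []p -> q is true.

Yes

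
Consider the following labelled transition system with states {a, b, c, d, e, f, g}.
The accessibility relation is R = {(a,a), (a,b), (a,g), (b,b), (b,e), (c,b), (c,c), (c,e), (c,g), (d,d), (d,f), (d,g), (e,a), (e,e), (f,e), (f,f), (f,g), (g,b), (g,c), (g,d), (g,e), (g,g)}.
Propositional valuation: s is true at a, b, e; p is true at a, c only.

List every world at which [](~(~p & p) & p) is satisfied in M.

none

Let φ = [](~(~p & p) & p). Evaluate φ at each world:
  a (successors {a, b, g}): φ is false.
  b (successors {b, e}): φ is false.
  c (successors {b, c, e, g}): φ is false.
  d (successors {d, f, g}): φ is false.
  e (successors {a, e}): φ is false.
  f (successors {e, f, g}): φ is false.
  g (successors {b, c, d, e, g}): φ is false.
For instance, at g:
  At g: [](~(~p & p) & p) requires ~(~p & p) & p at every successor {b, c, d, e, g}.
    ~(~p & p) & p fails at b, so [](~(~p & p) & p) is false at g.
Satisfying worlds: none.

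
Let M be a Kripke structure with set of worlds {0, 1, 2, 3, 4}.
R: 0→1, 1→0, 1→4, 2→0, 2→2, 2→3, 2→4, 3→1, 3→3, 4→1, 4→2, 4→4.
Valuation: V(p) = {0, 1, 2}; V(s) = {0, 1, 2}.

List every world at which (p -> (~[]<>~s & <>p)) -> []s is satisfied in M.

0

Recall that []ψ holds at a world iff ψ holds at every accessible world, and <>ψ holds iff ψ holds at some accessible world.
Let φ = (p -> (~[]<>~s & <>p)) -> []s. Evaluate φ at each world:
  0 (successors {1}): φ is true.
  1 (successors {0, 4}): φ is false.
  2 (successors {0, 2, 3, 4}): φ is false.
  3 (successors {1, 3}): φ is false.
  4 (successors {1, 2, 4}): φ is false.
For instance, at 2:
  At 2: p -> (~[]<>~s & <>p) is true, []s is false, so (p -> (~[]<>~s & <>p)) -> []s is false.
    At 2: p is true, ~[]<>~s & <>p is true, so p -> (~[]<>~s & <>p) is true.
      At 2: ~[]<>~s is true, <>p is true, so ~[]<>~s & <>p is true.
    At 2: []s requires s at every successor {0, 2, 3, 4}.
      s fails at 3, so []s is false at 2.
Satisfying worlds: {0}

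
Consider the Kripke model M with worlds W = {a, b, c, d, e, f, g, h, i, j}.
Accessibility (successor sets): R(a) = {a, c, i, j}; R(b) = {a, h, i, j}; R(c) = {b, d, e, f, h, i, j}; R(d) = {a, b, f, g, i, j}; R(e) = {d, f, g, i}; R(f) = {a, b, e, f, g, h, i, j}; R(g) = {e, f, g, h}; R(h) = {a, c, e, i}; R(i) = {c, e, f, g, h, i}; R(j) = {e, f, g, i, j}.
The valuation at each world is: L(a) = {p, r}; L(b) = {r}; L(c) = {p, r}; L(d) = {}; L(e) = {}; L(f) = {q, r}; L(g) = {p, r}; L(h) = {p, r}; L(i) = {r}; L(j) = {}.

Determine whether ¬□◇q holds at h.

Yes

At h: □◇q is false, so ¬□◇q is true.
  At h: □◇q requires ◇q at every successor {a, c, e, i}.
    ◇q fails at a, so □◇q is false at h.
      At a: ◇q requires q at some successor in {a, c, i, j}.
        At a: q is false.
        At c: q is false.
        At i: q is false.
        At j: q is false.
      So ◇q is false at a.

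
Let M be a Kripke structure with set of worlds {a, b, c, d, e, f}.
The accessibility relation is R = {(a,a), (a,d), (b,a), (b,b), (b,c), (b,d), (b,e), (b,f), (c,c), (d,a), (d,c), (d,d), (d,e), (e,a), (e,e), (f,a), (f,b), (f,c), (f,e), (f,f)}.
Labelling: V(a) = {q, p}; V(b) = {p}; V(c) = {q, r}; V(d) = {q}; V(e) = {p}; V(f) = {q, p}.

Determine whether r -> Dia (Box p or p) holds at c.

At c: r is true, Dia (Box p or p) is false, so r -> Dia (Box p or p) is false.
  At c: Dia (Box p or p) requires Box p or p at some successor in {c}.
    At c: Box p or p is false.
  So Dia (Box p or p) is false at c.

No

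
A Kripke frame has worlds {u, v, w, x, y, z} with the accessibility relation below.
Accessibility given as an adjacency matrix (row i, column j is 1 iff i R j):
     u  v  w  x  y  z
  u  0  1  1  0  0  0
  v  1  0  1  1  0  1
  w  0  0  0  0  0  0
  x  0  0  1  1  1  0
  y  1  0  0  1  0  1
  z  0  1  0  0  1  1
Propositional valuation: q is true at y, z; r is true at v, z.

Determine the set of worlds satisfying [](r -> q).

v, w, x, y

Let φ = [](r -> q). Evaluate φ at each world:
  u (successors {v, w}): φ is false.
  v (successors {u, w, x, z}): φ is true.
  w (successors ∅): φ is true.
  x (successors {w, x, y}): φ is true.
  y (successors {u, x, z}): φ is true.
  z (successors {v, y, z}): φ is false.
For instance, at u:
  At u: [](r -> q) requires r -> q at every successor {v, w}.
    r -> q fails at v, so [](r -> q) is false at u.
Satisfying worlds: {v, w, x, y}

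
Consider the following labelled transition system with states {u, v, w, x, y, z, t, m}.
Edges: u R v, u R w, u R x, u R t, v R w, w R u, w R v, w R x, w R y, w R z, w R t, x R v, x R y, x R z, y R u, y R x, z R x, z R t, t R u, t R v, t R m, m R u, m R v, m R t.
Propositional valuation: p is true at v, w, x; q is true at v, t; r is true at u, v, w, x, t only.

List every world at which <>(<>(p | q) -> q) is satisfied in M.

Recall that <>ψ holds at a world iff ψ holds at some accessible world.
Let φ = <>(<>(p | q) -> q). Evaluate φ at each world:
  u (successors {v, w, x, t}): φ is true.
  v (successors {w}): φ is false.
  w (successors {u, v, x, y, z, t}): φ is true.
  x (successors {v, y, z}): φ is true.
  y (successors {u, x}): φ is false.
  z (successors {x, t}): φ is true.
  t (successors {u, v, m}): φ is true.
  m (successors {u, v, t}): φ is true.
For instance, at x:
  At x: <>(<>(p | q) -> q) requires <>(p | q) -> q at some successor in {v, y, z}.
    <>(p | q) -> q holds at v, so <>(<>(p | q) -> q) is true at x.
      At v: <>(p | q) is true, q is true, so <>(p | q) -> q is true.
Satisfying worlds: {u, w, x, z, t, m}

u, w, x, z, t, m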